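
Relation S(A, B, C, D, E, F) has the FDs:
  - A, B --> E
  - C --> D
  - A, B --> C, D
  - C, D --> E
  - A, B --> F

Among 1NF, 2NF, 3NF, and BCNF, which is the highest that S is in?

2NF

Candidate key: {A, B}. Prime attributes: {A, B}.
For C --> D we have {C}⁺ = {C, D, E}; {C} is not a superkey, so BCNF fails.
Because {D} is non-prime and the left side of C --> D is not a superkey, the relation is not in 3NF.
No proper subset of a key has a non-prime attribute in its closure, so there is no partial dependency; 2NF holds.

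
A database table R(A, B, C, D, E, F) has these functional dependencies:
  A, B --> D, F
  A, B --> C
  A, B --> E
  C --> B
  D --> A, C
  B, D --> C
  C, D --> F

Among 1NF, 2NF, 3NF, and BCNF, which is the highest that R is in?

Candidate keys: {A, B}, {A, C}, {D}. Prime attributes: {A, B, C, D}.
For C --> B we have {C}⁺ = {B, C}; {C} is not a superkey, so BCNF fails.
Its right-hand attributes {B} are all prime, as are those of every other non-superkey FD — the relation is in 3NF.

3NF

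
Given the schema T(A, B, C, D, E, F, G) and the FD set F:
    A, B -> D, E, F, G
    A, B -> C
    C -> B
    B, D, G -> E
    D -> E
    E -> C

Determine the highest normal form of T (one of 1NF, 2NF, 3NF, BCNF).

Candidate keys: {A, B}, {A, C}, {A, D}, {A, E}. Prime attributes: {A, B, C, D, E}.
C -> B breaks BCNF: {C}⁺ = {B, C}, so {C} is not a superkey.
But every attribute on its right side ({B}) is prime, and the same holds for every other non-superkey FD, so 3NF still holds.

3NF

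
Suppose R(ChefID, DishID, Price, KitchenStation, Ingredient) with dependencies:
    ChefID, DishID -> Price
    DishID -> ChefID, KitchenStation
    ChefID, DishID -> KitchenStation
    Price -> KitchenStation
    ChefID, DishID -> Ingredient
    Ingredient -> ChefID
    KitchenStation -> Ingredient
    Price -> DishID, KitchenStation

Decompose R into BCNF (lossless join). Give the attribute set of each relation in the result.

{ChefID, Ingredient}; {DishID, KitchenStation, Price}; {Ingredient, KitchenStation}

Candidate keys of the original relation: {DishID}, {Price}.
In {ChefID, DishID, Ingredient, KitchenStation, Price}, {Ingredient} is not a superkey ({Ingredient}⁺ restricted to this set is {ChefID, Ingredient}), so split on Ingredient -> ChefID into {ChefID, Ingredient} and {DishID, Ingredient, KitchenStation, Price}.
{ChefID, Ingredient} is in BCNF.
In {DishID, Ingredient, KitchenStation, Price}, {KitchenStation} is not a superkey ({KitchenStation}⁺ restricted to this set is {Ingredient, KitchenStation}), so split on KitchenStation -> Ingredient into {Ingredient, KitchenStation} and {DishID, KitchenStation, Price}.
{Ingredient, KitchenStation} is in BCNF.
{DishID, KitchenStation, Price} is in BCNF.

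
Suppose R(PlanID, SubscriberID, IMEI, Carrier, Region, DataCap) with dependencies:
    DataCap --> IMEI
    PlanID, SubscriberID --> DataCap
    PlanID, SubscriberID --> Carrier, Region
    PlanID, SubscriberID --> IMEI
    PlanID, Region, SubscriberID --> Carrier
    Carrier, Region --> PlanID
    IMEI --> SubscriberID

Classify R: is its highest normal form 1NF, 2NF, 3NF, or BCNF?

3NF

Candidate keys: {Carrier, DataCap, Region}, {Carrier, IMEI, Region}, {Carrier, Region, SubscriberID}, {DataCap, PlanID}, {IMEI, PlanID}, {PlanID, SubscriberID}. Prime attributes: {Carrier, DataCap, IMEI, PlanID, Region, SubscriberID}.
DataCap --> IMEI: {DataCap}⁺ = {DataCap, IMEI, SubscriberID}, which is not all of the attributes, so the left side is not a superkey — BCNF is violated.
Since {IMEI} ⊆ prime attributes and every other non-superkey FD also has a prime right side, the schema is in 3NF.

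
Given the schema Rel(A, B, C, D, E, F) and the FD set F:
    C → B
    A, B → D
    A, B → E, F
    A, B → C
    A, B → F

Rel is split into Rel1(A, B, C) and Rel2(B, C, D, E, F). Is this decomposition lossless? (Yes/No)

No

Rel1 ∩ Rel2 = {B, C}; its closure under F is {B, C}.
The closure covers neither Rel1 nor Rel2 entirely; the join is not lossless.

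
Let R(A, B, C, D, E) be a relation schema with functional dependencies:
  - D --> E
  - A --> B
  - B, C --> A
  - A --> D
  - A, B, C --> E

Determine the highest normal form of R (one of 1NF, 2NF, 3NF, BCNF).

Candidate keys: {A, C}, {B, C}. Prime attributes: {A, B, C}.
D --> E: {D}⁺ = {D, E}, which is not all of the attributes, so the left side is not a superkey — BCNF is violated.
D --> E determines the non-prime attribute {E} from a non-superkey — 3NF is violated.
Since {A} ⊂ {A, C} and {A}⁺ ⊇ {D, E} with {D, E} non-prime, there is a partial dependency; 2NF fails.

1NF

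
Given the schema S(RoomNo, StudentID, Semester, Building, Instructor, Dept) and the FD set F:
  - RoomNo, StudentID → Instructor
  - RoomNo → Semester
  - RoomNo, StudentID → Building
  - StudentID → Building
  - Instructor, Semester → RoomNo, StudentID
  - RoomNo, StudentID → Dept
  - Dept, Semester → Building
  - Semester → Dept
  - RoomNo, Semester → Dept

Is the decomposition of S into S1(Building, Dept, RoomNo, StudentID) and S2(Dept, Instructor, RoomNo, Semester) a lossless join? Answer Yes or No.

S1 ∩ S2 = {Dept, RoomNo}; its closure under F is {Building, Dept, RoomNo, Semester}.
The closure covers neither S1 nor S2 entirely; the join is not lossless.

No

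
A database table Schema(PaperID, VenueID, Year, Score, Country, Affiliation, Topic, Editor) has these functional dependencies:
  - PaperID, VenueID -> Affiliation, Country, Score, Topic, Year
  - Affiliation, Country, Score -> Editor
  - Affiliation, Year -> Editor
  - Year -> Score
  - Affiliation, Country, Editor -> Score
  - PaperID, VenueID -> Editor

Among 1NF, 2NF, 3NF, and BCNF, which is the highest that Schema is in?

Candidate key: {PaperID, VenueID}. Prime attributes: {PaperID, VenueID}.
Affiliation, Country, Score -> Editor breaks BCNF: {Affiliation, Country, Score}⁺ = {Affiliation, Country, Editor, Score}, so {Affiliation, Country, Score} is not a superkey.
Because {Editor} is non-prime and the left side of Affiliation, Country, Score -> Editor is not a superkey, the relation is not in 3NF.
No proper subset of a key has a non-prime attribute in its closure, so there is no partial dependency; 2NF holds.

2NF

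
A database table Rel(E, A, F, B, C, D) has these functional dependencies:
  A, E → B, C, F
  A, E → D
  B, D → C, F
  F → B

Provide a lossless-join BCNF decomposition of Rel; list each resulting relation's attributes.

Candidate key of the original relation: {A, E}.
Within {A, B, C, D, E, F}: {B, D}⁺ ∩ {A, B, C, D, E, F} = {B, C, D, F}, not the whole set, so B, D → C, F violates BCNF; decompose into {B, C, D, F} and {A, B, D, E}.
Within {B, C, D, F}: {F}⁺ ∩ {B, C, D, F} = {B, F}, not the whole set, so F → B violates BCNF; decompose into {B, F} and {C, D, F}.
{B, F} is in BCNF.
{C, D, F} is in BCNF.
{A, B, D, E} is in BCNF.

{A, B, D, E}; {B, F}; {C, D, F}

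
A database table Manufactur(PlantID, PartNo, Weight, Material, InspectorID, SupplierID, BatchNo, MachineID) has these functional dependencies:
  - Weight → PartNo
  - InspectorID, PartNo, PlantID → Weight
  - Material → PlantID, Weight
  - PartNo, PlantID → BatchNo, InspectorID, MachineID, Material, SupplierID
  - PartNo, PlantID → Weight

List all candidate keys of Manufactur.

{Material}⁺ = {BatchNo, InspectorID, MachineID, Material, PartNo, PlantID, SupplierID, Weight} — all of the relation — so {Material} is a candidate key.
{PartNo, PlantID}⁺ = {BatchNo, InspectorID, MachineID, Material, PartNo, PlantID, SupplierID, Weight} — all of the relation — so {PartNo, PlantID} is a candidate key.
{PlantID, Weight}⁺ = {BatchNo, InspectorID, MachineID, Material, PartNo, PlantID, SupplierID, Weight} — all of the relation — so {PlantID, Weight} is a candidate key.
Any other superkey properly contains one of these, so there are no further candidate keys.

{Material}, {PartNo, PlantID}, {PlantID, Weight}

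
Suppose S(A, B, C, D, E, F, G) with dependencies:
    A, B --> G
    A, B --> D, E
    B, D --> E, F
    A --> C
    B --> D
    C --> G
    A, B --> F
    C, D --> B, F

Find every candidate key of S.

{A, B}, {A, D}

{A} never appears on the right of any FD, so every key must include it.
Closure of {A, B} is {A, B, C, D, E, F, G}, the whole schema; {A, B} is a candidate key.
Closure of {A, D} is {A, B, C, D, E, F, G}, the whole schema; {A, D} is a candidate key.
Any other superkey properly contains one of these, so there are no further candidate keys.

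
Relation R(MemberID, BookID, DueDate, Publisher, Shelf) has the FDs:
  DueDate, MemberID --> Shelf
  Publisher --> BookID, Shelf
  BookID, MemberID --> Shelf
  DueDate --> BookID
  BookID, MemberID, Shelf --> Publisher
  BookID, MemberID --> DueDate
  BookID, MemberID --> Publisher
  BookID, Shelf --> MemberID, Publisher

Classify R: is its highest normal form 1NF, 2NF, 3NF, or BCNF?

3NF

Candidate keys: {BookID, MemberID}, {BookID, Shelf}, {DueDate, MemberID}, {DueDate, Shelf}, {Publisher}. Prime attributes: {BookID, DueDate, MemberID, Publisher, Shelf}.
For DueDate --> BookID we have {DueDate}⁺ = {BookID, DueDate}; {DueDate} is not a superkey, so BCNF fails.
Since {BookID} ⊆ prime attributes and every other non-superkey FD also has a prime right side, the schema is in 3NF.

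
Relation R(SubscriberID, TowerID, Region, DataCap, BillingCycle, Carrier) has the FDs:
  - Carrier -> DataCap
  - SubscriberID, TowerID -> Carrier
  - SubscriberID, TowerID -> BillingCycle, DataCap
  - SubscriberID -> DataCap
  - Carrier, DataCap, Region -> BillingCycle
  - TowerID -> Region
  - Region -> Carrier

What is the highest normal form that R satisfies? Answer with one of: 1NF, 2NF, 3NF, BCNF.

1NF

Candidate key: {SubscriberID, TowerID}. Prime attributes: {SubscriberID, TowerID}.
Carrier -> DataCap: {Carrier}⁺ = {Carrier, DataCap}, which is not all of the attributes, so the left side is not a superkey — BCNF is violated.
Carrier -> DataCap determines the non-prime attribute {DataCap} from a non-superkey — 3NF is violated.
{SubscriberID} is a proper subset of the key {SubscriberID, TowerID}, and {SubscriberID}⁺ contains the non-prime attribute {DataCap} — a partial dependency, so 2NF is violated.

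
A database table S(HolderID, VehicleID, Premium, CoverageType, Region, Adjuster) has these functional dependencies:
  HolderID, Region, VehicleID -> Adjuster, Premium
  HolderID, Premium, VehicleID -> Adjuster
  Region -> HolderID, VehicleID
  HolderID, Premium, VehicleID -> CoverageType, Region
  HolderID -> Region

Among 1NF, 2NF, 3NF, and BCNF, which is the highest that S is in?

BCNF

Candidate keys: {HolderID}, {Region}. Prime attributes: {HolderID, Region}.
The left-hand side of every FD is a superkey, so BCNF is satisfied.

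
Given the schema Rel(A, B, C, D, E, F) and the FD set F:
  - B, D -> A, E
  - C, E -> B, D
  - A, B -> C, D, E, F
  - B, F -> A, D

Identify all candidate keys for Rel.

{A, B}⁺ = {A, B, C, D, E, F}, which is every attribute, so {A, B} is a candidate key.
{B, D}⁺ = {A, B, C, D, E, F}, which is every attribute, so {B, D} is a candidate key.
{B, F}⁺ = {A, B, C, D, E, F}, which is every attribute, so {B, F} is a candidate key.
{C, E}⁺ = {A, B, C, D, E, F}, which is every attribute, so {C, E} is a candidate key.
These are minimal and exhaustive — every other superkey contains one of them.

{A, B}, {B, D}, {B, F}, {C, E}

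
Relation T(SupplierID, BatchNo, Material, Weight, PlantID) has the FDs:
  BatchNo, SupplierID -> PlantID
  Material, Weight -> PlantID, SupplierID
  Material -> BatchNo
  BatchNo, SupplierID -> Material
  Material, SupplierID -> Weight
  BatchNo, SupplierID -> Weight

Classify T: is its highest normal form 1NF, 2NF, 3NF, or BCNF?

3NF

Candidate keys: {BatchNo, SupplierID}, {Material, SupplierID}, {Material, Weight}. Prime attributes: {BatchNo, Material, SupplierID, Weight}.
For Material -> BatchNo we have {Material}⁺ = {BatchNo, Material}; {Material} is not a superkey, so BCNF fails.
Since {BatchNo} ⊆ prime attributes and every other non-superkey FD also has a prime right side, the schema is in 3NF.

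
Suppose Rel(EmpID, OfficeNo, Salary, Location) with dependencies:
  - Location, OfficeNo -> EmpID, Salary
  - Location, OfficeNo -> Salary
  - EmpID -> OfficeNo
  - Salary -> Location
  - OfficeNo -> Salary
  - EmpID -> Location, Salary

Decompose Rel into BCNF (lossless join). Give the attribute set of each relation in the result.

{EmpID, OfficeNo, Salary}; {Location, Salary}

Candidate keys of the original relation: {EmpID}, {OfficeNo}.
Within {EmpID, Location, OfficeNo, Salary}: {Salary}⁺ ∩ {EmpID, Location, OfficeNo, Salary} = {Location, Salary}, not the whole set, so Salary -> Location violates BCNF; decompose into {Location, Salary} and {EmpID, OfficeNo, Salary}.
{Location, Salary} has no BCNF violation.
{EmpID, OfficeNo, Salary} has no BCNF violation.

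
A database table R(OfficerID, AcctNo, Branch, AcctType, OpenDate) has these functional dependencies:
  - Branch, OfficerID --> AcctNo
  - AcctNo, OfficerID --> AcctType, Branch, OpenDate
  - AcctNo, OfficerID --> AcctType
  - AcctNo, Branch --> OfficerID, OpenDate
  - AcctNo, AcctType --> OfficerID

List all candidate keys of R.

{AcctNo, AcctType} is a candidate key since {AcctNo, AcctType}⁺ = {AcctNo, AcctType, Branch, OfficerID, OpenDate} covers every attribute.
{AcctNo, Branch} is a candidate key since {AcctNo, Branch}⁺ = {AcctNo, AcctType, Branch, OfficerID, OpenDate} covers every attribute.
{AcctNo, OfficerID} is a candidate key since {AcctNo, OfficerID}⁺ = {AcctNo, AcctType, Branch, OfficerID, OpenDate} covers every attribute.
{Branch, OfficerID} is a candidate key since {Branch, OfficerID}⁺ = {AcctNo, AcctType, Branch, OfficerID, OpenDate} covers every attribute.
Any other superkey properly contains one of these, so there are no further candidate keys.

{AcctNo, AcctType}, {AcctNo, Branch}, {AcctNo, OfficerID}, {Branch, OfficerID}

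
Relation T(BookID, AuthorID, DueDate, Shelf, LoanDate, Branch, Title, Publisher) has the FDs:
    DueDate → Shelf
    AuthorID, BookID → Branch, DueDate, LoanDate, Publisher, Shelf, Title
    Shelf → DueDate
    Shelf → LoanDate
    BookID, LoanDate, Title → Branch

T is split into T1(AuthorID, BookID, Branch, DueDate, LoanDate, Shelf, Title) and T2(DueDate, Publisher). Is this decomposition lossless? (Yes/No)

T1 ∩ T2 = {DueDate}; its closure under F is {DueDate, LoanDate, Shelf}.
The closure covers neither T1 nor T2 entirely; the join is not lossless.

No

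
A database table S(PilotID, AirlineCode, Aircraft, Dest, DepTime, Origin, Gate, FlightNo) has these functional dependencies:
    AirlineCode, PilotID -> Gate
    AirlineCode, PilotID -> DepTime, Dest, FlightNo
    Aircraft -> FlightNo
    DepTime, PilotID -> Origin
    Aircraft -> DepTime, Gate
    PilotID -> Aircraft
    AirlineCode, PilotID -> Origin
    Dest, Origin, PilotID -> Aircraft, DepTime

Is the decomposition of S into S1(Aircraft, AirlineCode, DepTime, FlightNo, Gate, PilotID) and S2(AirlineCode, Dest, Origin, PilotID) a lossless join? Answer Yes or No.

Yes

S1 ∩ S2 = {AirlineCode, PilotID}; its closure under F is {Aircraft, AirlineCode, DepTime, Dest, FlightNo, Gate, Origin, PilotID}.
S1 is contained in that closure, so S1 ∩ S2 -> S1 holds and the join is lossless.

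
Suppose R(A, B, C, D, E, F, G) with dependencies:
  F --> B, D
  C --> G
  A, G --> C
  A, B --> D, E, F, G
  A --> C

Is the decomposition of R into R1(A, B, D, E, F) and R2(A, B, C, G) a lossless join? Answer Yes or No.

R1 ∩ R2 = {A, B}; its closure under F is {A, B, C, D, E, F, G}.
Since R1 ⊆ {A, B, C, D, E, F, G}, the intersection is a superkey of R1; the decomposition is lossless.

Yes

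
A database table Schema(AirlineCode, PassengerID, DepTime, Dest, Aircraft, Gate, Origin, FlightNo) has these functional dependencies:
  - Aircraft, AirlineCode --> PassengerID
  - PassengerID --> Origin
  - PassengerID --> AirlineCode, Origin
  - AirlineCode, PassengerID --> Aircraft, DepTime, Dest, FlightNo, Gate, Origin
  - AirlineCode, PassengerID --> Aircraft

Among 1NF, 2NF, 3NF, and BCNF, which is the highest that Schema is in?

BCNF

Candidate keys: {Aircraft, AirlineCode}, {PassengerID}. Prime attributes: {Aircraft, AirlineCode, PassengerID}.
Every FD has a superkey on the left, so the relation is in BCNF.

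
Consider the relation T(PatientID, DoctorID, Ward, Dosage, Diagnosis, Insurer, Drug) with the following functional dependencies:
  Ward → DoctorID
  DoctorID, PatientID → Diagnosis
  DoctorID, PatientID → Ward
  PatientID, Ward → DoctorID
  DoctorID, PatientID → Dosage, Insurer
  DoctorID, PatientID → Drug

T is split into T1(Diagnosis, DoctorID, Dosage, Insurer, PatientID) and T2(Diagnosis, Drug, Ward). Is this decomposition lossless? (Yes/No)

T1 ∩ T2 = {Diagnosis}; its closure under F is {Diagnosis}.
Neither T1 nor T2 is contained in that closure, so the decomposition is lossy.

No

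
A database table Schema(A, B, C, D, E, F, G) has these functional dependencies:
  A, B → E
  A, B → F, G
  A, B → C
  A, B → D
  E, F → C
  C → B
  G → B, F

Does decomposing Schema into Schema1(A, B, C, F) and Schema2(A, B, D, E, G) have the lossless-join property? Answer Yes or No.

Yes

Schema1 ∩ Schema2 = {A, B}; its closure under F is {A, B, C, D, E, F, G}.
Schema1 is contained in that closure, so Schema1 ∩ Schema2 → Schema1 holds and the join is lossless.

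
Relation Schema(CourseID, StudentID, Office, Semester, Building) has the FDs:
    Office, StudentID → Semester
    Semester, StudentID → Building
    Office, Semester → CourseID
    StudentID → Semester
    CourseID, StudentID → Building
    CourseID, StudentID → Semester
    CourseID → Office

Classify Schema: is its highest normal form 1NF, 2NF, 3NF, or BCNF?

Candidate keys: {CourseID, StudentID}, {Office, StudentID}. Prime attributes: {CourseID, Office, StudentID}.
For Semester, StudentID → Building we have {Semester, StudentID}⁺ = {Building, Semester, StudentID}; {Semester, StudentID} is not a superkey, so BCNF fails.
Because {Building} is non-prime and the left side of Semester, StudentID → Building is not a superkey, the relation is not in 3NF.
{StudentID} is a proper subset of the key {CourseID, StudentID}, and {StudentID}⁺ contains the non-prime attributes {Building, Semester} — a partial dependency, so 2NF is violated.

1NF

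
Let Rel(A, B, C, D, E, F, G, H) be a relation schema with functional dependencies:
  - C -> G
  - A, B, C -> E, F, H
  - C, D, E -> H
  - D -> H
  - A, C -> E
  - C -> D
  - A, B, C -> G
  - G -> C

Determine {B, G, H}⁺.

{B, C, D, G, H}

Start with {B, G, H}.
G -> C applies; add {C} → now {B, C, G, H}.
C -> D applies; add {D} → now {B, C, D, G, H}.
No further FD applies.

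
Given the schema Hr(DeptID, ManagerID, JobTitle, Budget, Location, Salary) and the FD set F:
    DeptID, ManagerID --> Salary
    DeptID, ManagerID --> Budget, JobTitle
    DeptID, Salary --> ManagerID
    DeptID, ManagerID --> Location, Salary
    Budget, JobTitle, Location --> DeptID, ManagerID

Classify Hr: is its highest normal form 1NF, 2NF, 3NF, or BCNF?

BCNF

Candidate keys: {Budget, JobTitle, Location}, {DeptID, ManagerID}, {DeptID, Salary}. Prime attributes: {Budget, DeptID, JobTitle, Location, ManagerID, Salary}.
Every FD has a superkey on the left, so the relation is in BCNF.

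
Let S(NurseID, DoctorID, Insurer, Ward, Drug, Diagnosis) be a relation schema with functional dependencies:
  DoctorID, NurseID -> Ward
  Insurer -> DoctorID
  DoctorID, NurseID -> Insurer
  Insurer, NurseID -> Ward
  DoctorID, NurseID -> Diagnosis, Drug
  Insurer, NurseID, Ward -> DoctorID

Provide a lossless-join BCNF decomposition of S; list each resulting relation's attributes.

{Diagnosis, Drug, Insurer, NurseID, Ward}; {DoctorID, Insurer}

Candidate keys of the original relation: {DoctorID, NurseID}, {Insurer, NurseID}.
Within {Diagnosis, DoctorID, Drug, Insurer, NurseID, Ward}: {Insurer}⁺ ∩ {Diagnosis, DoctorID, Drug, Insurer, NurseID, Ward} = {DoctorID, Insurer}, not the whole set, so Insurer -> DoctorID violates BCNF; decompose into {DoctorID, Insurer} and {Diagnosis, Drug, Insurer, NurseID, Ward}.
{DoctorID, Insurer}: every determinant is a superkey — BCNF.
{Diagnosis, Drug, Insurer, NurseID, Ward}: every determinant is a superkey — BCNF.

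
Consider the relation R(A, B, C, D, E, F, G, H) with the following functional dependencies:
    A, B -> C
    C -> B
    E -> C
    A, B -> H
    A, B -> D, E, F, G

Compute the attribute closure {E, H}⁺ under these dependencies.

{B, C, E, H}

Start with {E, H}.
E -> C applies; add {C} → now {C, E, H}.
C -> B applies; add {B} → now {B, C, E, H}.
No further FD applies.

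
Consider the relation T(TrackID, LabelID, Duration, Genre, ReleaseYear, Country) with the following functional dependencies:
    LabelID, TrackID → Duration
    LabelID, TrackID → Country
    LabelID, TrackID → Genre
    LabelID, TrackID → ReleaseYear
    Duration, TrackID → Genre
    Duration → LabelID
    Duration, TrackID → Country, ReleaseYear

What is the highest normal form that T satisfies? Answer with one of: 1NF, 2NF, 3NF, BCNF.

3NF

Candidate keys: {Duration, TrackID}, {LabelID, TrackID}. Prime attributes: {Duration, LabelID, TrackID}.
For Duration → LabelID we have {Duration}⁺ = {Duration, LabelID}; {Duration} is not a superkey, so BCNF fails.
Its right-hand attributes {LabelID} are all prime, as are those of every other non-superkey FD — the relation is in 3NF.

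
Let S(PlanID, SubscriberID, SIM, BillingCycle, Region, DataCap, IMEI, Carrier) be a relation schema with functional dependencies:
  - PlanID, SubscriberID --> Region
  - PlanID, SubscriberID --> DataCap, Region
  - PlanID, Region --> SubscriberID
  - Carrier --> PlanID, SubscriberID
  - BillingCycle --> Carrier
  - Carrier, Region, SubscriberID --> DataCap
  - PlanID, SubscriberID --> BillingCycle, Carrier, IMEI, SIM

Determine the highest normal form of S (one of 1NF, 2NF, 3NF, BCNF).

BCNF

Candidate keys: {BillingCycle}, {Carrier}, {PlanID, Region}, {PlanID, SubscriberID}. Prime attributes: {BillingCycle, Carrier, PlanID, Region, SubscriberID}.
Each dependency's left side is a superkey — BCNF holds.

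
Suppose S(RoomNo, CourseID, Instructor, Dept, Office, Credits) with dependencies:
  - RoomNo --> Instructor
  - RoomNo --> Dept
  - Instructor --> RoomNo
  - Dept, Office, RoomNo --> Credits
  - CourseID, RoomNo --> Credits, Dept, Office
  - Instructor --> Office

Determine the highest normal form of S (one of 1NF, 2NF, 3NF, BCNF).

1NF

Candidate keys: {CourseID, Instructor}, {CourseID, RoomNo}. Prime attributes: {CourseID, Instructor, RoomNo}.
RoomNo --> Instructor: {RoomNo}⁺ = {Credits, Dept, Instructor, Office, RoomNo}, which is not all of the attributes, so the left side is not a superkey — BCNF is violated.
RoomNo --> Dept determines the non-prime attribute {Dept} from a non-superkey — 3NF is violated.
The proper key subset {Instructor} of {CourseID, Instructor} determines non-prime {Credits, Dept, Office}, so the relation is not even in 2NF.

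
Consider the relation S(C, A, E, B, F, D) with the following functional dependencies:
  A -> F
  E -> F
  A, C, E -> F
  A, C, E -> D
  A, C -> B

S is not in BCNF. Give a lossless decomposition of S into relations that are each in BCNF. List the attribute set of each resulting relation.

Candidate key of the original relation: {A, C, E}.
In {A, B, C, D, E, F}, {A} is not a superkey ({A}⁺ restricted to this set is {A, F}), so split on A -> F into {A, F} and {A, B, C, D, E}.
{A, F} has no BCNF violation.
In {A, B, C, D, E}, {A, C} is not a superkey ({A, C}⁺ restricted to this set is {A, B, C}), so split on A, C -> B into {A, B, C} and {A, C, D, E}.
{A, B, C} has no BCNF violation.
{A, C, D, E} has no BCNF violation.

{A, B, C}; {A, C, D, E}; {A, F}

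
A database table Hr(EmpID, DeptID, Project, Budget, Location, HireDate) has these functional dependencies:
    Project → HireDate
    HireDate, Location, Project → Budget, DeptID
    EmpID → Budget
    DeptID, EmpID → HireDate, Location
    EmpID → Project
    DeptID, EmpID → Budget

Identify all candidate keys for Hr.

Attributes never on any right-hand side: {EmpID} — every candidate key must contain it.
{DeptID, EmpID}⁺ = {Budget, DeptID, EmpID, HireDate, Location, Project} — all of the relation — so {DeptID, EmpID} is a candidate key.
{EmpID, Location}⁺ = {Budget, DeptID, EmpID, HireDate, Location, Project} — all of the relation — so {EmpID, Location} is a candidate key.
No proper subset of any of these is a key, and no other minimal superkey exists.

{DeptID, EmpID}, {EmpID, Location}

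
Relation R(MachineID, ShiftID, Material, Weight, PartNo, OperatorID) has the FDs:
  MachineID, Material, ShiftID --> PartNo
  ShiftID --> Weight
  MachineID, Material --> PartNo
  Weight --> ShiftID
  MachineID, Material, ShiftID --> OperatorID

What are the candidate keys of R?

{MachineID, Material} never appear on the right of any FD, so every key must include all of them.
Closure of {MachineID, Material, ShiftID} is {MachineID, Material, OperatorID, PartNo, ShiftID, Weight}, the whole schema; {MachineID, Material, ShiftID} is a candidate key.
Closure of {MachineID, Material, Weight} is {MachineID, Material, OperatorID, PartNo, ShiftID, Weight}, the whole schema; {MachineID, Material, Weight} is a candidate key.
These are minimal and exhaustive — every other superkey contains one of them.

{MachineID, Material, ShiftID}, {MachineID, Material, Weight}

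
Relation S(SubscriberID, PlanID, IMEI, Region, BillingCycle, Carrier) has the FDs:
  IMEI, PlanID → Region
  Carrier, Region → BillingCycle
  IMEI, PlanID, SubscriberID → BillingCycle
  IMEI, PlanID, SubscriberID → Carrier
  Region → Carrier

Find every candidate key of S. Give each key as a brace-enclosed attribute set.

Attributes never on any right-hand side: {IMEI, PlanID, SubscriberID} — every candidate key must contain all of them.
{IMEI, PlanID, SubscriberID}⁺ = {BillingCycle, Carrier, IMEI, PlanID, Region, SubscriberID}, which is every attribute, so {IMEI, PlanID, SubscriberID} is a candidate key.
Every other attribute set either contains this one or has a smaller closure.

{IMEI, PlanID, SubscriberID}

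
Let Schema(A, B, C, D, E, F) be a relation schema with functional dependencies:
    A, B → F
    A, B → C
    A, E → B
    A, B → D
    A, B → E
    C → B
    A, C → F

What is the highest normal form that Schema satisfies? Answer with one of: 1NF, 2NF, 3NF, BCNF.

Candidate keys: {A, B}, {A, C}, {A, E}. Prime attributes: {A, B, C, E}.
For C → B we have {C}⁺ = {B, C}; {C} is not a superkey, so BCNF fails.
Since {B} ⊆ prime attributes and every other non-superkey FD also has a prime right side, the schema is in 3NF.

3NF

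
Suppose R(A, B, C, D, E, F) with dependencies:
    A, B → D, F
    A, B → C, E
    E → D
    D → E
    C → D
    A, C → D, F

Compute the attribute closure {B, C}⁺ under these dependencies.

Start with {B, C}.
C → D applies; add {D} → now {B, C, D}.
D → E applies; add {E} → now {B, C, D, E}.
No further FD applies.

{B, C, D, E}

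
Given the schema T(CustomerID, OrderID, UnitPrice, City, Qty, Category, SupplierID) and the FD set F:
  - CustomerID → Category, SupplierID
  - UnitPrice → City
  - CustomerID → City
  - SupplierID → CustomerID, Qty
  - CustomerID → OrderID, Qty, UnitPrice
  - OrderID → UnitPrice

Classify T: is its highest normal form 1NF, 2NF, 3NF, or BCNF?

Candidate keys: {CustomerID}, {SupplierID}. Prime attributes: {CustomerID, SupplierID}.
UnitPrice → City: {UnitPrice}⁺ = {City, UnitPrice}, which is not all of the attributes, so the left side is not a superkey — BCNF is violated.
UnitPrice → City has non-prime {City} on the right and a non-superkey on the left, so 3NF fails.
With only single-attribute keys there can be no partial dependency, so 2NF holds.

2NF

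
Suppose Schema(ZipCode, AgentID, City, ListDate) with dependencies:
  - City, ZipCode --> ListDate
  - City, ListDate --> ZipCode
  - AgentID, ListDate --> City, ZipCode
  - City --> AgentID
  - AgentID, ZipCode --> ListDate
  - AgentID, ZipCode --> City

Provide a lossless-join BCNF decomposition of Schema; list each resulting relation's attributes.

{AgentID, City}; {City, ListDate, ZipCode}

Candidate keys of the original relation: {AgentID, ListDate}, {AgentID, ZipCode}, {City, ListDate}, {City, ZipCode}.
{AgentID, City, ListDate, ZipCode}: {City} determines {AgentID, City} here but is not a superkey — split on City --> AgentID, giving {AgentID, City} and {City, ListDate, ZipCode}.
{AgentID, City} is in BCNF.
{City, ListDate, ZipCode} is in BCNF.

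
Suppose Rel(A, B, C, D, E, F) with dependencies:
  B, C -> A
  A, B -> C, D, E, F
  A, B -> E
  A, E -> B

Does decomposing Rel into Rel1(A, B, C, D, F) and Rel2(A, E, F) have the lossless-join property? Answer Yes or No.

The shared attributes are {A, F} and {A, F}⁺ = {A, F}.
The closure covers neither Rel1 nor Rel2 entirely; the join is not lossless.

No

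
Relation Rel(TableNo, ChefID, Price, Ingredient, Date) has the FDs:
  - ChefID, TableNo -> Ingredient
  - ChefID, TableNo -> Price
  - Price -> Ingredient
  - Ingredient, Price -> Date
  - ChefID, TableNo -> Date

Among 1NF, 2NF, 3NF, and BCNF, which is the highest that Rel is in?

2NF

Candidate key: {ChefID, TableNo}. Prime attributes: {ChefID, TableNo}.
Price -> Ingredient: {Price}⁺ = {Date, Ingredient, Price}, which is not all of the attributes, so the left side is not a superkey — BCNF is violated.
Price -> Ingredient has non-prime {Ingredient} on the right and a non-superkey on the left, so 3NF fails.
No non-prime attribute depends on a proper subset of any candidate key, so 2NF holds.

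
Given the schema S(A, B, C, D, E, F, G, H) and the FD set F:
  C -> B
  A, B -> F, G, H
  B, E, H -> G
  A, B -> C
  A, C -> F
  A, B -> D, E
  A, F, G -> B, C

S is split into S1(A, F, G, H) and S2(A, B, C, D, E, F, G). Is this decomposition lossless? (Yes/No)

Yes

S1 ∩ S2 = {A, F, G}; its closure under F is {A, B, C, D, E, F, G, H}.
This includes all of S1, so the common attributes are a superkey of S1 — the join is lossless.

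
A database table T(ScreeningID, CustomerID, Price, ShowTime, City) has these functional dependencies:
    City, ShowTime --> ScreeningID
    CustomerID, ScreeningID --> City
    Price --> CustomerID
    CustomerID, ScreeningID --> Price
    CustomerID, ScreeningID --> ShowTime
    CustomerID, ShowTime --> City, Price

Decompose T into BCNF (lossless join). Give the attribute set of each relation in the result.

{City, Price, ShowTime}; {City, ScreeningID, ShowTime}; {CustomerID, Price}

Candidate keys of the original relation: {CustomerID, ScreeningID}, {CustomerID, ShowTime}, {Price, ScreeningID}, {Price, ShowTime}.
Within {City, CustomerID, Price, ScreeningID, ShowTime}: {City, ShowTime}⁺ ∩ {City, CustomerID, Price, ScreeningID, ShowTime} = {City, ScreeningID, ShowTime}, not the whole set, so City, ShowTime --> ScreeningID violates BCNF; decompose into {City, ScreeningID, ShowTime} and {City, CustomerID, Price, ShowTime}.
{City, ScreeningID, ShowTime} is in BCNF.
Within {City, CustomerID, Price, ShowTime}: {Price}⁺ ∩ {City, CustomerID, Price, ShowTime} = {CustomerID, Price}, not the whole set, so Price --> CustomerID violates BCNF; decompose into {CustomerID, Price} and {City, Price, ShowTime}.
{CustomerID, Price} is in BCNF.
{City, Price, ShowTime} is in BCNF.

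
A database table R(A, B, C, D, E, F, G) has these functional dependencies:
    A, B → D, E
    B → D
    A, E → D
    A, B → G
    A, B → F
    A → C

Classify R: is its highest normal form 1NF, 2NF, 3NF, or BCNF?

Candidate key: {A, B}. Prime attributes: {A, B}.
B → D: {B}⁺ = {B, D}, which is not all of the attributes, so the left side is not a superkey — BCNF is violated.
B → D determines the non-prime attribute {D} from a non-superkey — 3NF is violated.
{A} is a proper subset of the key {A, B}, and {A}⁺ contains the non-prime attribute {C} — a partial dependency, so 2NF is violated.

1NF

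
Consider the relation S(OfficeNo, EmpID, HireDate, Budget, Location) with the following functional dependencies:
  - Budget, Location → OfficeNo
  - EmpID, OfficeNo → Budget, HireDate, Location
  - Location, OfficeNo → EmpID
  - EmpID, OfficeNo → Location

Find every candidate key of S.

{Budget, Location}⁺ = {Budget, EmpID, HireDate, Location, OfficeNo}, which is every attribute, so {Budget, Location} is a candidate key.
{EmpID, OfficeNo}⁺ = {Budget, EmpID, HireDate, Location, OfficeNo}, which is every attribute, so {EmpID, OfficeNo} is a candidate key.
{Location, OfficeNo}⁺ = {Budget, EmpID, HireDate, Location, OfficeNo}, which is every attribute, so {Location, OfficeNo} is a candidate key.
Any other superkey properly contains one of these, so there are no further candidate keys.

{Budget, Location}, {EmpID, OfficeNo}, {Location, OfficeNo}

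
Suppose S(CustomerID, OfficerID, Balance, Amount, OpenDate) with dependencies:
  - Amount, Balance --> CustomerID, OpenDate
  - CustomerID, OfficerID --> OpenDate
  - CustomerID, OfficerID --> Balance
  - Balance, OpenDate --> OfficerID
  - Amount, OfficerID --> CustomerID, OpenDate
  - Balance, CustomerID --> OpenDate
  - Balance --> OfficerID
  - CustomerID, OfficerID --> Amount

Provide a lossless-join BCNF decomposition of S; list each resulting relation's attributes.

Candidate keys of the original relation: {Amount, Balance}, {Amount, OfficerID}, {Balance, CustomerID}, {CustomerID, OfficerID}.
Within {Amount, Balance, CustomerID, OfficerID, OpenDate}: {Balance, OpenDate}⁺ ∩ {Amount, Balance, CustomerID, OfficerID, OpenDate} = {Balance, OfficerID, OpenDate}, not the whole set, so Balance, OpenDate --> OfficerID violates BCNF; decompose into {Balance, OfficerID, OpenDate} and {Amount, Balance, CustomerID, OpenDate}.
Within {Balance, OfficerID, OpenDate}: {Balance}⁺ ∩ {Balance, OfficerID, OpenDate} = {Balance, OfficerID}, not the whole set, so Balance --> OfficerID violates BCNF; decompose into {Balance, OfficerID} and {Balance, OpenDate}.
{Balance, OfficerID} has no BCNF violation.
{Balance, OpenDate} has no BCNF violation.
{Amount, Balance, CustomerID, OpenDate} has no BCNF violation.

{Amount, Balance, CustomerID, OpenDate}; {Balance, OfficerID}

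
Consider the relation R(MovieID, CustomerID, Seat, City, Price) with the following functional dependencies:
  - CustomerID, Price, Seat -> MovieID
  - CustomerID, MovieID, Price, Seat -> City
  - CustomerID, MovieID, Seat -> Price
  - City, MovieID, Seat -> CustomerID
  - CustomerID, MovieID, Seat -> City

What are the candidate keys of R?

{City, MovieID, Seat}, {CustomerID, MovieID, Seat}, {CustomerID, Price, Seat}

{Seat} never appears on the right of any FD, so every key must include it.
{City, MovieID, Seat}⁺ = {City, CustomerID, MovieID, Price, Seat}, which is every attribute, so {City, MovieID, Seat} is a candidate key.
{CustomerID, MovieID, Seat}⁺ = {City, CustomerID, MovieID, Price, Seat}, which is every attribute, so {CustomerID, MovieID, Seat} is a candidate key.
{CustomerID, Price, Seat}⁺ = {City, CustomerID, MovieID, Price, Seat}, which is every attribute, so {CustomerID, Price, Seat} is a candidate key.
No proper subset of any of these is a key, and no other minimal superkey exists.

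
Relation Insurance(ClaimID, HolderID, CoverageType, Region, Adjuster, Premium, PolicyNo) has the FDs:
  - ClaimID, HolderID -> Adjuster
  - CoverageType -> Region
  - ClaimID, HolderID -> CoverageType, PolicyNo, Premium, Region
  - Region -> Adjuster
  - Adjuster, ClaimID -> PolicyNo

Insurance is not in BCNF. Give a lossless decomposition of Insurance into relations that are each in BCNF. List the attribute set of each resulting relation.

Candidate key of the original relation: {ClaimID, HolderID}.
In {Adjuster, ClaimID, CoverageType, HolderID, PolicyNo, Premium, Region}, {CoverageType} is not a superkey ({CoverageType}⁺ restricted to this set is {Adjuster, CoverageType, Region}), so split on CoverageType -> Adjuster, Region into {Adjuster, CoverageType, Region} and {ClaimID, CoverageType, HolderID, PolicyNo, Premium}.
In {Adjuster, CoverageType, Region}, {Region} is not a superkey ({Region}⁺ restricted to this set is {Adjuster, Region}), so split on Region -> Adjuster into {Adjuster, Region} and {CoverageType, Region}.
{Adjuster, Region} has no BCNF violation.
{CoverageType, Region} has no BCNF violation.
In {ClaimID, CoverageType, HolderID, PolicyNo, Premium}, {ClaimID, CoverageType} is not a superkey ({ClaimID, CoverageType}⁺ restricted to this set is {ClaimID, CoverageType, PolicyNo}), so split on ClaimID, CoverageType -> PolicyNo into {ClaimID, CoverageType, PolicyNo} and {ClaimID, CoverageType, HolderID, Premium}.
{ClaimID, CoverageType, PolicyNo} has no BCNF violation.
{ClaimID, CoverageType, HolderID, Premium} has no BCNF violation.

{Adjuster, Region}; {ClaimID, CoverageType, HolderID, Premium}; {ClaimID, CoverageType, PolicyNo}; {CoverageType, Region}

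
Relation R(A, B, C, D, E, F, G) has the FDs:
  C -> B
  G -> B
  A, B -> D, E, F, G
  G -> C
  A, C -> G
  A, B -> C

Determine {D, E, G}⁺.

{B, C, D, E, G}

Start with {D, E, G}.
G -> B applies; add {B} → now {B, D, E, G}.
G -> C applies; add {C} → now {B, C, D, E, G}.
No further FD applies.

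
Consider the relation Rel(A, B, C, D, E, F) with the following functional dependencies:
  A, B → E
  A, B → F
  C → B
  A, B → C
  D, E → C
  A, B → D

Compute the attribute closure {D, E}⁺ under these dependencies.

Start with {D, E}.
D, E → C applies; add {C} → now {C, D, E}.
C → B applies; add {B} → now {B, C, D, E}.
No further FD applies.

{B, C, D, E}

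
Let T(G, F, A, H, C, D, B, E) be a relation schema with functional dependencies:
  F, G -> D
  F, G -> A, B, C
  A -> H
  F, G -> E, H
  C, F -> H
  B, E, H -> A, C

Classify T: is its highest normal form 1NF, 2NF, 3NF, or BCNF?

Candidate key: {F, G}. Prime attributes: {F, G}.
A -> H: {A}⁺ = {A, H}, which is not all of the attributes, so the left side is not a superkey — BCNF is violated.
A -> H determines the non-prime attribute {H} from a non-superkey — 3NF is violated.
No proper subset of a key has a non-prime attribute in its closure, so there is no partial dependency; 2NF holds.

2NF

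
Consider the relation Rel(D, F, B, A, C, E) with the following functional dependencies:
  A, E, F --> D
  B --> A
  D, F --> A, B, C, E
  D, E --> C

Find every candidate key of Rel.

No FD produces {F}, so it must be in every candidate key.
{D, F}⁺ = {A, B, C, D, E, F}, which is every attribute, so {D, F} is a candidate key.
{A, E, F}⁺ = {A, B, C, D, E, F}, which is every attribute, so {A, E, F} is a candidate key.
{B, E, F}⁺ = {A, B, C, D, E, F}, which is every attribute, so {B, E, F} is a candidate key.
These are minimal and exhaustive — every other superkey contains one of them.

{A, E, F}, {B, E, F}, {D, F}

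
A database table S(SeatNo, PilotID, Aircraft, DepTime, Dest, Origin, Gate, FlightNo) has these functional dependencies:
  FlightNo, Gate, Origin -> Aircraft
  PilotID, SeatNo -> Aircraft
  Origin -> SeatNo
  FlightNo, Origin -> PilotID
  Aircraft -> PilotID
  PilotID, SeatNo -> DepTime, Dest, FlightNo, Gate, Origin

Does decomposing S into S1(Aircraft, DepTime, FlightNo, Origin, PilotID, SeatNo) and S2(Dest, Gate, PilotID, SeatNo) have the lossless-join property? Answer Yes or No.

S1 ∩ S2 = {PilotID, SeatNo}; its closure under F is {Aircraft, DepTime, Dest, FlightNo, Gate, Origin, PilotID, SeatNo}.
Since S1 ⊆ {Aircraft, DepTime, Dest, FlightNo, Gate, Origin, PilotID, SeatNo}, the intersection is a superkey of S1; the decomposition is lossless.

Yes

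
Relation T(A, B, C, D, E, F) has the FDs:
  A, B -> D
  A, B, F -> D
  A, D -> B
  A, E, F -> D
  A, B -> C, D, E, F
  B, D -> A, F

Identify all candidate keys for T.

{A, B}⁺ = {A, B, C, D, E, F} — all of the relation — so {A, B} is a candidate key.
{A, D}⁺ = {A, B, C, D, E, F} — all of the relation — so {A, D} is a candidate key.
{B, D}⁺ = {A, B, C, D, E, F} — all of the relation — so {B, D} is a candidate key.
{A, E, F}⁺ = {A, B, C, D, E, F} — all of the relation — so {A, E, F} is a candidate key.
No proper subset of any of these is a key, and no other minimal superkey exists.

{A, B}, {A, D}, {A, E, F}, {B, D}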